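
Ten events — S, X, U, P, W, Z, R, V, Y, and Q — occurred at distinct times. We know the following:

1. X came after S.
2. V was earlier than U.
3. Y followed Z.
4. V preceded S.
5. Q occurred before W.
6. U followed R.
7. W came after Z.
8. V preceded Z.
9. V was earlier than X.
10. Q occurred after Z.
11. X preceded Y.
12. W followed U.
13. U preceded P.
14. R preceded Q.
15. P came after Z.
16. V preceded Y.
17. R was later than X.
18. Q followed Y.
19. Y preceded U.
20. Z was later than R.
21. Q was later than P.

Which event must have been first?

V has a chain of constraints placing it before every other event, so V must be first.

V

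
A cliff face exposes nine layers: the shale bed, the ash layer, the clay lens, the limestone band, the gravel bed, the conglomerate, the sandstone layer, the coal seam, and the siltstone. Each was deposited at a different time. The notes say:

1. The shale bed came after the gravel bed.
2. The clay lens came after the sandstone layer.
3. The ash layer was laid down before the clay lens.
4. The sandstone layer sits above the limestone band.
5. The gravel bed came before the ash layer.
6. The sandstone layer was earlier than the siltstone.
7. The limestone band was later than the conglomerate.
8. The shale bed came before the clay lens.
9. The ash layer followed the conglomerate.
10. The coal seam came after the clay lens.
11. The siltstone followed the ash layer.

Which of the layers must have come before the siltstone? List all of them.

Directly stated before the siltstone: the ash layer and the sandstone layer.
The conglomerate reaches the siltstone via the conglomerate → the ash layer → the siltstone.
The gravel bed reaches the siltstone via the gravel bed → the ash layer → the siltstone.
The limestone band reaches the siltstone via the limestone band → the sandstone layer → the siltstone.
No chain forces the clay lens (or any of the others) ahead of the siltstone.

the ash layer, the conglomerate, the gravel bed, the limestone band, the sandstone layer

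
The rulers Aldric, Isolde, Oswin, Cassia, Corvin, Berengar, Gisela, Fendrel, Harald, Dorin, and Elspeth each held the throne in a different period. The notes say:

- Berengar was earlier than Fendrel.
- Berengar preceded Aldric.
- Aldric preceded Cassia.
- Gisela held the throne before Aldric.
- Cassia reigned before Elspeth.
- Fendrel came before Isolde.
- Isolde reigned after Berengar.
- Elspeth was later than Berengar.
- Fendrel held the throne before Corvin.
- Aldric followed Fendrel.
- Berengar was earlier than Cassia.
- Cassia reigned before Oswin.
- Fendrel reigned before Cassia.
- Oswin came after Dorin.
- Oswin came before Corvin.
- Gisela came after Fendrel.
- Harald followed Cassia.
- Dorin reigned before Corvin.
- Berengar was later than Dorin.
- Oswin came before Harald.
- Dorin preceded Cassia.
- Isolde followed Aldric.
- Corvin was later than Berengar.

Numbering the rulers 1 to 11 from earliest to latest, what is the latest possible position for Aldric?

5

Aldric must come before Cassia, Corvin, Elspeth, Harald, Isolde, and Oswin — 6 rulers forced after them.
Everything else can be placed before Aldric in some valid order, so Aldric can sit as late as position 11 − 6 = 5.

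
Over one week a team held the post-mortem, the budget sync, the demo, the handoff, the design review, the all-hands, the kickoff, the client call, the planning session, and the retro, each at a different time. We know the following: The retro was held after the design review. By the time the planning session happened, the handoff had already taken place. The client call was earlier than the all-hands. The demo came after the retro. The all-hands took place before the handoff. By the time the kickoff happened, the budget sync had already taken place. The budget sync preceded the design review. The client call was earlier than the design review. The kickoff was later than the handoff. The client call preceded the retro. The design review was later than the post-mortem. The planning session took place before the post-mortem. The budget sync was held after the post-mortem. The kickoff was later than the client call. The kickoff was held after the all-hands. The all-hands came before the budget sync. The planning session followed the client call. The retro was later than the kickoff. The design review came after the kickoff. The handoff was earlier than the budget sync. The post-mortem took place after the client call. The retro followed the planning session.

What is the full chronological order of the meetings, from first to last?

the client call, the all-hands, the handoff, the planning session, the post-mortem, the budget sync, the kickoff, the design review, the retro, the demo

The constraints fix every adjacent pair, so only one ordering works:
the client call → the all-hands → the handoff → the planning session → the post-mortem → the budget sync → the kickoff → the design review → the retro → the demo.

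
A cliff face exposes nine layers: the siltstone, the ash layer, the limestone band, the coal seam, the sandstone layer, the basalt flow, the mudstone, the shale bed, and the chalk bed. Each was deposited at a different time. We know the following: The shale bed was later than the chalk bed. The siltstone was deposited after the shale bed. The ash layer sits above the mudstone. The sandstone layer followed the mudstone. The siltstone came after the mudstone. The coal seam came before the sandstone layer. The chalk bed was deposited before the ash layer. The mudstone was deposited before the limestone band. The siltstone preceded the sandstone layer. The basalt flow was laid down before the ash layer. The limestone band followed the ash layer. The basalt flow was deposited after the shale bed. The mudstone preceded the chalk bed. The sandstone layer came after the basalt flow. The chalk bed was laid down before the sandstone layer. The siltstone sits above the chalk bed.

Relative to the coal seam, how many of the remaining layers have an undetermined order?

7

Forced after the coal seam: the sandstone layer.
That leaves the ash layer, the basalt flow, the chalk bed, the limestone band, the mudstone, the shale bed, and the siltstone with no forced order relative to the coal seam — 7.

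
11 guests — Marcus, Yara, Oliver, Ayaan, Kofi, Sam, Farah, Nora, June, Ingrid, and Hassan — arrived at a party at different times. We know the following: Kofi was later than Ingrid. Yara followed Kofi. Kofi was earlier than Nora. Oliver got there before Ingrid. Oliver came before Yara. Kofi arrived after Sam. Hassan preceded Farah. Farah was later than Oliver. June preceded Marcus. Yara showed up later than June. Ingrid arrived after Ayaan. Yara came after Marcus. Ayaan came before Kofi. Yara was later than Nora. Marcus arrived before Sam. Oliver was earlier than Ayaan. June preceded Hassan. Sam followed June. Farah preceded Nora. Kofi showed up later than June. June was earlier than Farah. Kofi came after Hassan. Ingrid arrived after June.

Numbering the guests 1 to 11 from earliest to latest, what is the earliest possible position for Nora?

Ayaan, Farah, Hassan, Ingrid, June, Kofi, Marcus, Oliver, and Sam must all come before Nora — 9 forced predecessors.
Nothing else is forced ahead of Nora, so their earliest slot is position 9 + 1 = 10.

10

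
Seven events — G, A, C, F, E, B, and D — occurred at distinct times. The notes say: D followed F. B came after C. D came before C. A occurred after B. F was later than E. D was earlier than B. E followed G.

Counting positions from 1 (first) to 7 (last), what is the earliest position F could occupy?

E and G must both come before F — 2 forced predecessors.
Nothing else is forced ahead of F, so its earliest slot is position 2 + 1 = 3.

3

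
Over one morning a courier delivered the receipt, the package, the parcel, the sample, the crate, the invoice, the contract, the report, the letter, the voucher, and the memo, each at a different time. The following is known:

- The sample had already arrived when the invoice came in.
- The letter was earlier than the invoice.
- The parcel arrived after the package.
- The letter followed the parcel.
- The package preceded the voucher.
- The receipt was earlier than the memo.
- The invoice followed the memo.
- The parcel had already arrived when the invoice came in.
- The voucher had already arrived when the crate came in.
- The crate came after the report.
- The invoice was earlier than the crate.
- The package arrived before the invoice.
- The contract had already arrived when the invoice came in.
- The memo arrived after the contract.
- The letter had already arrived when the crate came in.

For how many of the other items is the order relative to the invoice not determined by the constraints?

Forced before the invoice: the contract, the letter, the memo, the package, the parcel, the receipt, and the sample; forced after the invoice: the crate.
That leaves the report and the voucher with no forced order relative to the invoice — 2.

2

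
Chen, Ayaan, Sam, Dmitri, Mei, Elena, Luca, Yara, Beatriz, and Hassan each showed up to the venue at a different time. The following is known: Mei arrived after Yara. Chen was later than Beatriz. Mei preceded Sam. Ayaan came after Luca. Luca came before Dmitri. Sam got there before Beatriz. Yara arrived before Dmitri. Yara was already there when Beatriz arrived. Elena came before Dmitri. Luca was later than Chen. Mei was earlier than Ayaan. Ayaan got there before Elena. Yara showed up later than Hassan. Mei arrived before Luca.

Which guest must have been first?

Hassan

Hassan has a chain of constraints placing them before every other guest, so Hassan must be first.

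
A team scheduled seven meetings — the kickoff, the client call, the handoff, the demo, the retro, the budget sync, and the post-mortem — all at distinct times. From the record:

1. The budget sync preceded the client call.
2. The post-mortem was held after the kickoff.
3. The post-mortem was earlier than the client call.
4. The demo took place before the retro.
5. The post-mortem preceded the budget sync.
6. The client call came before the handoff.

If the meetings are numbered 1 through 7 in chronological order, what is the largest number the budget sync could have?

The budget sync must come before the client call and the handoff — 2 meetings forced after it.
Everything else can be placed before the budget sync in some valid order, so the budget sync can sit as late as position 7 − 2 = 5.

5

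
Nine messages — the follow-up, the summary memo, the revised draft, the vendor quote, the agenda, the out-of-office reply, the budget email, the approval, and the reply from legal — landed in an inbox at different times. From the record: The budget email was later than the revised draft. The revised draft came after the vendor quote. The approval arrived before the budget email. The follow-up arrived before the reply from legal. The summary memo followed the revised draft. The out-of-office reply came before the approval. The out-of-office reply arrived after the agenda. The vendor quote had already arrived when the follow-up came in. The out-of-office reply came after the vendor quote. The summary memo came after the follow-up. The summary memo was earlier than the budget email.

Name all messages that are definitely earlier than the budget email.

Directly stated before the budget email: the approval, the revised draft, and the summary memo.
The agenda reaches the budget email via the agenda → the out-of-office reply → the approval → the budget email.
The follow-up reaches the budget email via the follow-up → the summary memo → the budget email.
The out-of-office reply reaches the budget email via the out-of-office reply → the approval → the budget email.
Likewise the vendor quote reaches the budget email by chaining the stated constraints.
No chain forces the reply from legal ahead of the budget email.

the agenda, the approval, the follow-up, the out-of-office reply, the revised draft, the summary memo, the vendor quote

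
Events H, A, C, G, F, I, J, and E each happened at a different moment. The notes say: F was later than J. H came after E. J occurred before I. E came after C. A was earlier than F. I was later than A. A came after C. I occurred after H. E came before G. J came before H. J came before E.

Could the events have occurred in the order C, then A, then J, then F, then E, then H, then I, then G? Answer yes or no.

Check each stated constraint against the proposed order — e.g. J is ahead of I; A is ahead of I. Every pair is in the required order; nothing is violated.

yes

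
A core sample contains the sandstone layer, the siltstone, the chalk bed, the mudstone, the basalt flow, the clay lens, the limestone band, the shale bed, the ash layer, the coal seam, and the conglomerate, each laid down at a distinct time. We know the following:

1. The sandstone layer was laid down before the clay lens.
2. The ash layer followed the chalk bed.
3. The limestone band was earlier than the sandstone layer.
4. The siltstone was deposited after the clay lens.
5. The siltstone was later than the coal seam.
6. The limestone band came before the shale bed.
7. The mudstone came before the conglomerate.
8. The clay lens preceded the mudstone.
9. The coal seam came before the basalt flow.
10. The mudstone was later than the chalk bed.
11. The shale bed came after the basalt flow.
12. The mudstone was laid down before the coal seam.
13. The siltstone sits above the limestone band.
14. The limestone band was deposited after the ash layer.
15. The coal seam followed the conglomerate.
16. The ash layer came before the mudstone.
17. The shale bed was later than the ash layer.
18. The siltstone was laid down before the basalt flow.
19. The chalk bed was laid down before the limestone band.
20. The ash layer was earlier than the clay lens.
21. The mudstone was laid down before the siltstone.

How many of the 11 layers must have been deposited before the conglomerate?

Directly stated before the conglomerate: the mudstone.
The ash layer reaches the conglomerate via the ash layer → the mudstone → the conglomerate.
The chalk bed reaches the conglomerate via the chalk bed → the mudstone → the conglomerate.
The clay lens reaches the conglomerate via the clay lens → the mudstone → the conglomerate.
Likewise the limestone band and the sandstone layer each reach the conglomerate by chaining the stated constraints.
That's the ash layer, the chalk bed, the clay lens, the limestone band, the mudstone, and the sandstone layer — 6 in all.

6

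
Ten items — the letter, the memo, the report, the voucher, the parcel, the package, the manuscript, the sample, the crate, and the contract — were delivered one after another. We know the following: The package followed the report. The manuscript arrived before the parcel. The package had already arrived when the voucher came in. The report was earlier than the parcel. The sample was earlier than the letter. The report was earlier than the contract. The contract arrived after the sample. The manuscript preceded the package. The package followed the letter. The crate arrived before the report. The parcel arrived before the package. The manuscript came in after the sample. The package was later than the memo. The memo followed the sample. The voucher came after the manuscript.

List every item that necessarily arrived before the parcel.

the crate, the manuscript, the report, the sample

Directly stated before the parcel: the manuscript and the report.
The crate reaches the parcel via the crate → the report → the parcel.
The sample reaches the parcel via the sample → the manuscript → the parcel.
No chain forces the memo (or any of the others) ahead of the parcel.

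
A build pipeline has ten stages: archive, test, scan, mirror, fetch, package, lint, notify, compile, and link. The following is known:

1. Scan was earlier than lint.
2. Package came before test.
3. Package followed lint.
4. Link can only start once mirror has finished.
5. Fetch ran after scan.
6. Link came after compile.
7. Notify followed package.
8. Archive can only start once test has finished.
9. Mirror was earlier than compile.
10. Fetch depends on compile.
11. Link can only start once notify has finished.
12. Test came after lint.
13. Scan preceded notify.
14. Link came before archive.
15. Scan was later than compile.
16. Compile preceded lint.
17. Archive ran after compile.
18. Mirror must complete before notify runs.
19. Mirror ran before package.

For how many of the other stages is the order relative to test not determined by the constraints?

3

Forced before test: compile, lint, mirror, package, and scan; forced after test: archive.
That leaves fetch, link, and notify with no forced order relative to test — 3.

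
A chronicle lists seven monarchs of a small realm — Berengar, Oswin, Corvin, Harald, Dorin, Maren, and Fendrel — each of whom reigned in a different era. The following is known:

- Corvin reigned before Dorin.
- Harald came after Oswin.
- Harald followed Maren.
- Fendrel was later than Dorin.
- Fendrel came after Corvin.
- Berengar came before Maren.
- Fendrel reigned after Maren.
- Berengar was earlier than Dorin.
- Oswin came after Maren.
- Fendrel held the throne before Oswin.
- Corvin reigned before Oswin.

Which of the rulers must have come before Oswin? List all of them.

Berengar, Corvin, Dorin, Fendrel, Maren

Directly stated before Oswin: Corvin, Fendrel, and Maren.
Berengar reaches Oswin via Berengar → Maren → Oswin.
Dorin reaches Oswin via Dorin → Fendrel → Oswin.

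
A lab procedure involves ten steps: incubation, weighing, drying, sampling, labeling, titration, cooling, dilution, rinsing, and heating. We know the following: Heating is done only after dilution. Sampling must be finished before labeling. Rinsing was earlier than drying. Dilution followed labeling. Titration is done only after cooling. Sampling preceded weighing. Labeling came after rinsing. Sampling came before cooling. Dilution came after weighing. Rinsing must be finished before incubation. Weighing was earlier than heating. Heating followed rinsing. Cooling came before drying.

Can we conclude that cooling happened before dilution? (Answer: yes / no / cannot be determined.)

cannot be determined

No chain of stated constraints runs from cooling to dilution, and none runs from dilution to cooling either.
So the relative order of cooling and dilution is not fixed by the given facts.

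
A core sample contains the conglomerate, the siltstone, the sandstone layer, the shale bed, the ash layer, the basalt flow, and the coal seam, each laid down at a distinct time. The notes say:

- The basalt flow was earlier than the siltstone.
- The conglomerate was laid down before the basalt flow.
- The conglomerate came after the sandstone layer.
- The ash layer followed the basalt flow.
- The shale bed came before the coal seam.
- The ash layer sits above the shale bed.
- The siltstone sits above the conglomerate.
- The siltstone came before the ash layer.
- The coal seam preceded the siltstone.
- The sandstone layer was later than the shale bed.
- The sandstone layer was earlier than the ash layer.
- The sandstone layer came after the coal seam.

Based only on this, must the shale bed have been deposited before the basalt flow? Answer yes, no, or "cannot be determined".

yes

Chain the constraints: the shale bed → the sandstone layer → the conglomerate → the basalt flow. Each link is directly stated, so the shale bed comes before the basalt flow.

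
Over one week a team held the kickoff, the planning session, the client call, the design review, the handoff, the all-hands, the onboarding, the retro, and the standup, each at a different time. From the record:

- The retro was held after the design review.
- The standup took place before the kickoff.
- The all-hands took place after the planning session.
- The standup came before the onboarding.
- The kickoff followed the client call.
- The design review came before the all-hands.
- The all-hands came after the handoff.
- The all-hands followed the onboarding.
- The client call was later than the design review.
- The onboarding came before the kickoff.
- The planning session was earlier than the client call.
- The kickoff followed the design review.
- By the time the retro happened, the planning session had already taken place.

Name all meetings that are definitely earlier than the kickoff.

the client call, the design review, the onboarding, the planning session, the standup

Directly stated before the kickoff: the client call, the design review, the onboarding, and the standup.
The planning session reaches the kickoff via the planning session → the client call → the kickoff.
No chain forces the retro (or any of the others) ahead of the kickoff.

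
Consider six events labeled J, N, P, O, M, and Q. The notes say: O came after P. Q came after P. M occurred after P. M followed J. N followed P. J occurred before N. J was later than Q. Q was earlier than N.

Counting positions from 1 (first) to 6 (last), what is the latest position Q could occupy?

Q must come before J, M, and N — 3 events forced after it.
Everything else can be placed before Q in some valid order, so Q can sit as late as position 6 − 3 = 3.

3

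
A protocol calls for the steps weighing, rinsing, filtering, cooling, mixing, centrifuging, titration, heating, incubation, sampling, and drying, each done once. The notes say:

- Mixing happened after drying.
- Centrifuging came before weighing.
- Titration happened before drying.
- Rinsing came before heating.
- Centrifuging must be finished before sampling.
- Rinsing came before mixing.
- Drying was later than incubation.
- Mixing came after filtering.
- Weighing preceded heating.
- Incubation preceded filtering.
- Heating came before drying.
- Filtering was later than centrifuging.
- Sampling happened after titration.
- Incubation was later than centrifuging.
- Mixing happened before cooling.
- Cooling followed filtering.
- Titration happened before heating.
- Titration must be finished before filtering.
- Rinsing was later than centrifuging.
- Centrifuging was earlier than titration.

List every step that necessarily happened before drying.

Directly stated before drying: heating, incubation, and titration.
Centrifuging reaches drying via centrifuging → titration → drying.
Rinsing reaches drying via rinsing → heating → drying.
Weighing reaches drying via weighing → heating → drying.
No chain forces sampling (or any of the others) ahead of drying.

centrifuging, heating, incubation, rinsing, titration, weighing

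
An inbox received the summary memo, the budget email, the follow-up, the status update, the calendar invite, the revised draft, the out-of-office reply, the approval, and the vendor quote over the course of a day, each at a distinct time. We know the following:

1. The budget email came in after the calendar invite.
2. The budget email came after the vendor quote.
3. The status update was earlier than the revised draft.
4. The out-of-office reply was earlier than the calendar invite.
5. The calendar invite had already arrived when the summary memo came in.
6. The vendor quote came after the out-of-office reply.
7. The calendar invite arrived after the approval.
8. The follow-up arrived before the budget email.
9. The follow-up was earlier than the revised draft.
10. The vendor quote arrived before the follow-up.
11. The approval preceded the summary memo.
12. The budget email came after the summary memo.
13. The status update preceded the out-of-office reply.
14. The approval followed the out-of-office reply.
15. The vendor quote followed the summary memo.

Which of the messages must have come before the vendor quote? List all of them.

Directly stated before the vendor quote: the out-of-office reply and the summary memo.
The approval reaches the vendor quote via the approval → the summary memo → the vendor quote.
The calendar invite reaches the vendor quote via the calendar invite → the summary memo → the vendor quote.
The status update reaches the vendor quote via the status update → the out-of-office reply → the vendor quote.
No chain forces the follow-up (or any of the others) ahead of the vendor quote.

the approval, the calendar invite, the out-of-office reply, the status update, the summary memo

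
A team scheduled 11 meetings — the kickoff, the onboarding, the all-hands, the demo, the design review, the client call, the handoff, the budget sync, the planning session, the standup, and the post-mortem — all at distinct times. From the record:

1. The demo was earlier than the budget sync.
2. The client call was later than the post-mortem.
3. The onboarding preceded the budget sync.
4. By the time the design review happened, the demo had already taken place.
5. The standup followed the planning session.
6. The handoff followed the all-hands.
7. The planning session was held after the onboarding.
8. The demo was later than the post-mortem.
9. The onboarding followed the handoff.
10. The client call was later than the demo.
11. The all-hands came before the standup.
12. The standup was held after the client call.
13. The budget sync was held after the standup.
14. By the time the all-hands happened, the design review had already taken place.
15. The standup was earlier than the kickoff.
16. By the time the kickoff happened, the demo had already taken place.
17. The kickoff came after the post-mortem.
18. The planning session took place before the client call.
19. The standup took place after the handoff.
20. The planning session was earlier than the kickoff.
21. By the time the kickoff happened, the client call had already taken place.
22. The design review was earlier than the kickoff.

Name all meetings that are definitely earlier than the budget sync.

the all-hands, the client call, the demo, the design review, the handoff, the onboarding, the planning session, the post-mortem, the standup

Directly stated before the budget sync: the demo, the onboarding, and the standup.
The all-hands reaches the budget sync via the all-hands → the standup → the budget sync.
The client call reaches the budget sync via the client call → the standup → the budget sync.
The design review reaches the budget sync via the design review → the all-hands → the standup → the budget sync.
Likewise the handoff, the planning session, and the post-mortem each reach the budget sync by chaining the stated constraints.
No chain forces the kickoff ahead of the budget sync.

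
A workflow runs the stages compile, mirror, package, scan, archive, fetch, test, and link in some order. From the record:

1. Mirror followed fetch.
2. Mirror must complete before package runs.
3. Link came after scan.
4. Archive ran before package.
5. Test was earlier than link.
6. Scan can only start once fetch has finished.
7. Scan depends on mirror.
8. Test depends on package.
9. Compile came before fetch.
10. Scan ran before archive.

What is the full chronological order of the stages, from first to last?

The constraints fix every adjacent pair, so only one ordering works:
compile → fetch → mirror → scan → archive → package → test → link.

compile, fetch, mirror, scan, archive, package, test, link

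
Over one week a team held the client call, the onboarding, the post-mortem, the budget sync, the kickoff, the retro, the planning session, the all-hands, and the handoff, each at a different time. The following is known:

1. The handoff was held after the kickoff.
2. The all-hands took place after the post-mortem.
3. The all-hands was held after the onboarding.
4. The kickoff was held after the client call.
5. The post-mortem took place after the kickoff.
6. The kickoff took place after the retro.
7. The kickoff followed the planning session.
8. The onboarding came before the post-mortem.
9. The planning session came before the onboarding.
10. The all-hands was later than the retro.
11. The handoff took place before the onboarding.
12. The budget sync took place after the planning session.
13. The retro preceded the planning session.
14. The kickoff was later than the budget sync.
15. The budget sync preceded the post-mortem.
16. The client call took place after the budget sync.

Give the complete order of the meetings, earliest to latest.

the retro, the planning session, the budget sync, the client call, the kickoff, the handoff, the onboarding, the post-mortem, the all-hands

The constraints fix every adjacent pair, so only one ordering works:
the retro → the planning session → the budget sync → the client call → the kickoff → the handoff → the onboarding → the post-mortem → the all-hands.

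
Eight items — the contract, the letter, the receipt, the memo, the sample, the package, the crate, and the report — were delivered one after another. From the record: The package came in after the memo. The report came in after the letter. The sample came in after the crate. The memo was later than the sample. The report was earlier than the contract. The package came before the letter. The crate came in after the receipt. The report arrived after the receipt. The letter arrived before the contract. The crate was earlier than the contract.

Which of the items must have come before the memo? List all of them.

the crate, the receipt, the sample

Directly stated before the memo: the sample.
The crate reaches the memo via the crate → the sample → the memo.
The receipt reaches the memo via the receipt → the crate → the sample → the memo.
No chain forces the package (or any of the others) ahead of the memo.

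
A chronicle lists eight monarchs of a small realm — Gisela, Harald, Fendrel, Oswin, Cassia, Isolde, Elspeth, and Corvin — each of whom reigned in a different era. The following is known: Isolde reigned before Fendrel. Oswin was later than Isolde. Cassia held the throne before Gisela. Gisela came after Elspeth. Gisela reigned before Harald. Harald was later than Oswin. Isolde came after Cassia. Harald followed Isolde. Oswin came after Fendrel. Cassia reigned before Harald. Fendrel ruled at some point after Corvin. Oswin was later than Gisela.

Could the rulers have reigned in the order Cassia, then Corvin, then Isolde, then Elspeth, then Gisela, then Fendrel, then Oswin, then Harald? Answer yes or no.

Check each stated constraint against the proposed order — e.g. Isolde is ahead of Harald; Cassia is ahead of Harald. Every pair is in the required order; nothing is violated.

yes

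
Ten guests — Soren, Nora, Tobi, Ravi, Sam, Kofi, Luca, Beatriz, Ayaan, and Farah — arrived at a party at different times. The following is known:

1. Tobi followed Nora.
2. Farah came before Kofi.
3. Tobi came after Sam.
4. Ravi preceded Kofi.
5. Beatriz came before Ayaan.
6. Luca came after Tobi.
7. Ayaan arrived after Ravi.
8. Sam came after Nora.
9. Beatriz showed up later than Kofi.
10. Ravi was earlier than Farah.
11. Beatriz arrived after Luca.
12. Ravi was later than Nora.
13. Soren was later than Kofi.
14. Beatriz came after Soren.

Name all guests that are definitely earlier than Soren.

Directly stated before Soren: Kofi.
Farah reaches Soren via Farah → Kofi → Soren.
Nora reaches Soren via Nora → Ravi → Kofi → Soren.
Ravi reaches Soren via Ravi → Kofi → Soren.
No chain forces Beatriz (or any of the others) ahead of Soren.

Farah, Kofi, Nora, Ravi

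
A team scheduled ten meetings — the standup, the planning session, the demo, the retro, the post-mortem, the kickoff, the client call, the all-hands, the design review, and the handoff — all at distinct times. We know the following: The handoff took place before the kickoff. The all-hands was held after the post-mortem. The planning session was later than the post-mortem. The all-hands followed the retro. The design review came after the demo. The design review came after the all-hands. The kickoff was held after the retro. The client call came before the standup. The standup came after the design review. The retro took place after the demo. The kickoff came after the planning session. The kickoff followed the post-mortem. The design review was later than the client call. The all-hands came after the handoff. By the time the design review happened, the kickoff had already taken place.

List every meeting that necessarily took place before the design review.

the all-hands, the client call, the demo, the handoff, the kickoff, the planning session, the post-mortem, the retro

Directly stated before the design review: the all-hands, the client call, the demo, and the kickoff.
The handoff reaches the design review via the handoff → the kickoff → the design review.
The planning session reaches the design review via the planning session → the kickoff → the design review.
The post-mortem reaches the design review via the post-mortem → the all-hands → the design review.
Likewise the retro reaches the design review by chaining the stated constraints.
No chain forces the standup ahead of the design review.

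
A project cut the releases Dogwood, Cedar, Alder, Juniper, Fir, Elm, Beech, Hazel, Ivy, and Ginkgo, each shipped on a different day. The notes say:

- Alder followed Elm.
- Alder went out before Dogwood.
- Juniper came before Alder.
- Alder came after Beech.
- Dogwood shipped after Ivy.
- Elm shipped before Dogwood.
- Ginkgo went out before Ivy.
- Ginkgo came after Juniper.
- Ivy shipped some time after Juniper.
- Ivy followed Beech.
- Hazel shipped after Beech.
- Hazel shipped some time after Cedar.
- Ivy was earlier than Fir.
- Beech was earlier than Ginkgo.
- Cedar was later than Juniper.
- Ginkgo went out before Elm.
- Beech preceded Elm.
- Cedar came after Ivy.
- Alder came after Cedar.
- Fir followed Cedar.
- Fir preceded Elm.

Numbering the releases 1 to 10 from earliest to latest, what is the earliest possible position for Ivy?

Beech, Ginkgo, and Juniper must all come before Ivy — 3 forced predecessors.
Nothing else is forced ahead of Ivy, so its earliest slot is position 3 + 1 = 4.

4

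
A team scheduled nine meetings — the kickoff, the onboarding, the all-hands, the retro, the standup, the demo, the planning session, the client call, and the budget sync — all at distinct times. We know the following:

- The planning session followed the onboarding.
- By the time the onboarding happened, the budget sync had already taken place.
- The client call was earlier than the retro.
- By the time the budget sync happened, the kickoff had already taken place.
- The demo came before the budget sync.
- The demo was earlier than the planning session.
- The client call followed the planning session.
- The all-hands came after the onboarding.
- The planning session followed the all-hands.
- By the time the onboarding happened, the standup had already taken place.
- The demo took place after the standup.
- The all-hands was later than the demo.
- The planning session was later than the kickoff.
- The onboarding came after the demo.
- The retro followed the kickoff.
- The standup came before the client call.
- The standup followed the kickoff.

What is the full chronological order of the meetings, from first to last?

The constraints fix every adjacent pair, so only one ordering works:
the kickoff → the standup → the demo → the budget sync → the onboarding → the all-hands → the planning session → the client call → the retro.

the kickoff, the standup, the demo, the budget sync, the onboarding, the all-hands, the planning session, the client call, the retro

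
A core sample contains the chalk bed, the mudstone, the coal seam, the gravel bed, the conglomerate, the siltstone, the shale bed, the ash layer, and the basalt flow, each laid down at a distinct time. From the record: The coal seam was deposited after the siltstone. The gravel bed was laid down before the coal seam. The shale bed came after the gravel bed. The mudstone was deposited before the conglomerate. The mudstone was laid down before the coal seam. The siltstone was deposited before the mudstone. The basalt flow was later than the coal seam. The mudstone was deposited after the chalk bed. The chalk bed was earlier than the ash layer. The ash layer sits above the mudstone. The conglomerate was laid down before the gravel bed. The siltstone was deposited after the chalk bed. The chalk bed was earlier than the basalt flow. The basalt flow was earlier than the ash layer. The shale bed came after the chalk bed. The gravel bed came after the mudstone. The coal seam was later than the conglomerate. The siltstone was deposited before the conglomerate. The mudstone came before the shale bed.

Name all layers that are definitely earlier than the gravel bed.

Directly stated before the gravel bed: the conglomerate and the mudstone.
The chalk bed reaches the gravel bed via the chalk bed → the mudstone → the gravel bed.
The siltstone reaches the gravel bed via the siltstone → the conglomerate → the gravel bed.
No chain forces the coal seam (or any of the others) ahead of the gravel bed.

the chalk bed, the conglomerate, the mudstone, the siltstone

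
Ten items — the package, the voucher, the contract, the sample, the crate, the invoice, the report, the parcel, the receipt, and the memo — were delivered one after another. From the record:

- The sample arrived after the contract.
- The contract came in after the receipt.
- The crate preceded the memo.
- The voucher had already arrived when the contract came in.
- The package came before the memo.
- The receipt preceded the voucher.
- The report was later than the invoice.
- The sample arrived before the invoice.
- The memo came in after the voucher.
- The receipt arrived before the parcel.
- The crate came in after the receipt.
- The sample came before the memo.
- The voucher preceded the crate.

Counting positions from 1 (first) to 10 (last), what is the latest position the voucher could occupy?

4

The voucher must come before the contract, the crate, the invoice, the memo, the report, and the sample — 6 items forced after it.
Everything else can be placed before the voucher in some valid order, so the voucher can sit as late as position 10 − 6 = 4.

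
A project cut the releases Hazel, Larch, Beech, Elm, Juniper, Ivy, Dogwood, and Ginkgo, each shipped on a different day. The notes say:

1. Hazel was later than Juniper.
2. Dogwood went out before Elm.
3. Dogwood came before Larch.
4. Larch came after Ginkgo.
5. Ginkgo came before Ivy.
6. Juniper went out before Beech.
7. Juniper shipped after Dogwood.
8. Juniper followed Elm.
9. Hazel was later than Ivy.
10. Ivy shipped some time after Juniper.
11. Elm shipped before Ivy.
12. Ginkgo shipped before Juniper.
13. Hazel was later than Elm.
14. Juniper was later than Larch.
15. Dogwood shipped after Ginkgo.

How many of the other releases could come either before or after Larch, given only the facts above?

Forced before Larch: Dogwood and Ginkgo; forced after Larch: Beech, Hazel, Ivy, and Juniper.
That leaves Elm with no forced order relative to Larch — 1.

1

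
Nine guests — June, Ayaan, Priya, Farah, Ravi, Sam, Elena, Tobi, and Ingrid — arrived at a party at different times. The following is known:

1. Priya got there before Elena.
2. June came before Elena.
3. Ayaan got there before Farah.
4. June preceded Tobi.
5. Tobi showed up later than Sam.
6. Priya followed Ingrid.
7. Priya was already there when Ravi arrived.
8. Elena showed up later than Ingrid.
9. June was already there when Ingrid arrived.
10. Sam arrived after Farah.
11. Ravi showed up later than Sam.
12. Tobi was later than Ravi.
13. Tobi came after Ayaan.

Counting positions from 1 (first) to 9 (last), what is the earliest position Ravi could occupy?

Ayaan, Farah, Ingrid, June, Priya, and Sam must all come before Ravi — 6 forced predecessors.
Nothing else is forced ahead of Ravi, so their earliest slot is position 6 + 1 = 7.

7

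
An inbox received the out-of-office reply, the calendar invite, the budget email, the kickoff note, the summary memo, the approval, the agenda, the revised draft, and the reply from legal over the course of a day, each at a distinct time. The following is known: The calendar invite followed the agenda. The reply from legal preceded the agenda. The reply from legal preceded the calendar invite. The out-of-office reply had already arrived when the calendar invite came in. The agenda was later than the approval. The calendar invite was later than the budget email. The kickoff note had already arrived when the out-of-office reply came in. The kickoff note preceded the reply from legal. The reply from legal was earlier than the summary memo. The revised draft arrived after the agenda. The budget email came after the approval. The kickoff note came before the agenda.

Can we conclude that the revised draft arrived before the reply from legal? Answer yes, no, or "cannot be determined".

Tracing the constraints gives the reply from legal → the agenda → the revised draft, so the reply from legal must come before the revised draft.
That means the revised draft cannot be before the reply from legal.

no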